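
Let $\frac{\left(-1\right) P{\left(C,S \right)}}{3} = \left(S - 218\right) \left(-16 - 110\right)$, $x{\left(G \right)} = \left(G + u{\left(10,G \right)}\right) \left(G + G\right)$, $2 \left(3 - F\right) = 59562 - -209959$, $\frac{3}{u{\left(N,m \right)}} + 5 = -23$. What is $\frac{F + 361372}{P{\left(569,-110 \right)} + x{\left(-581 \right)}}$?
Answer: $\frac{453229}{1102525} \approx 0.41108$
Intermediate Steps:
$u{\left(N,m \right)} = - \frac{3}{28}$ ($u{\left(N,m \right)} = \frac{3}{-5 - 23} = \frac{3}{-28} = 3 \left(- \frac{1}{28}\right) = - \frac{3}{28}$)
$F = - \frac{269515}{2}$ ($F = 3 - \frac{59562 - -209959}{2} = 3 - \frac{59562 + 209959}{2} = 3 - \frac{269521}{2} = - \frac{269515}{2} \approx -1.3476 \cdot 10^{5}$)
$x{\left(G \right)} = 2 G \left(- \frac{3}{28} + G\right)$ ($x{\left(G \right)} = \left(G - \frac{3}{28}\right) \left(G + G\right) = \left(- \frac{3}{28} + G\right) 2 G = 2 G \left(- \frac{3}{28} + G\right)$)
$P{\left(C,S \right)} = -82404 + 378 S$ ($P{\left(C,S \right)} = - 3 \left(S - 218\right) \left(-16 - 110\right) = - 3 \left(-218 + S\right) \left(-126\right) = - 3 \left(27468 - 126 S\right) = -82404 + 378 S$)
$\frac{F + 361372}{P{\left(569,-110 \right)} + x{\left(-581 \right)}} = \frac{- \frac{269515}{2} + 361372}{\left(-82404 + 378 \left(-110\right)\right) + \frac{1}{14} \left(-581\right) \left(-3 + 28 \left(-581\right)\right)} = \frac{453229}{2 \left(\left(-82404 - 41580\right) + \frac{1}{14} \left(-581\right) \left(-3 - 16268\right)\right)} = \frac{453229}{2 \left(-123984 + \frac{1}{14} \left(-581\right) \left(-16271\right)\right)} = \frac{453229}{2 \left(-123984 + \frac{1350493}{2}\right)} = \frac{453229}{2 \cdot \frac{1102525}{2}} = \frac{453229}{2} \cdot \frac{2}{1102525} = \frac{453229}{1102525}$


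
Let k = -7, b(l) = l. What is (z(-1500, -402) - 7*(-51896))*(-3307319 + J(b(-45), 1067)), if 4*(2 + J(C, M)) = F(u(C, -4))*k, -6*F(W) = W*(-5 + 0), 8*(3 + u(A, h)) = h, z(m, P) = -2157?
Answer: -57327426226745/48 ≈ -1.1943e+12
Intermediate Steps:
u(A, h) = -3 + h/8
F(W) = 5*W/6 (F(W) = -W*(-5 + 0)/6 = -W*(-5)/6 = -(-5)*W/6 = 5*W/6)
J(C, M) = 149/48 (J(C, M) = -2 + ((5*(-3 + (⅛)*(-4))/6)*(-7))/4 = -2 + ((5*(-3 - ½)/6)*(-7))/4 = -2 + (((⅚)*(-7/2))*(-7))/4 = -2 + (-35/12*(-7))/4 = -2 + (¼)*(245/12) = -2 + 245/48 = 149/48)
(z(-1500, -402) - 7*(-51896))*(-3307319 + J(b(-45), 1067)) = (-2157 - 7*(-51896))*(-3307319 + 149/48) = (-2157 + 363272)*(-158751163/48) = 361115*(-158751163/48) = -57327426226745/48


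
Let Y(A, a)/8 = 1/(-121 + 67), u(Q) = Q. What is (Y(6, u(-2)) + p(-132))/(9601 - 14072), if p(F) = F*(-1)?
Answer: -3560/120717 ≈ -0.029490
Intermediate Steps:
p(F) = -F
Y(A, a) = -4/27 (Y(A, a) = 8/(-121 + 67) = 8/(-54) = 8*(-1/54) = -4/27)
(Y(6, u(-2)) + p(-132))/(9601 - 14072) = (-4/27 - 1*(-132))/(9601 - 14072) = (-4/27 + 132)/(-4471) = (3560/27)*(-1/4471) = -3560/120717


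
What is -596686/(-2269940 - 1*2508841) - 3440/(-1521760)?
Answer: 11555648675/90901972182 ≈ 0.12712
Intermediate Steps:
-596686/(-2269940 - 1*2508841) - 3440/(-1521760) = -596686/(-2269940 - 2508841) - 3440*(-1/1521760) = -596686/(-4778781) + 43/19022 = -596686*(-1/4778781) + 43/19022 = 596686/4778781 + 43/19022 = 11555648675/90901972182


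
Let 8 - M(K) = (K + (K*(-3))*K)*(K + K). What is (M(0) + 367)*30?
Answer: 11250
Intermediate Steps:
M(K) = 8 - 2*K*(K - 3*K²) (M(K) = 8 - (K + (K*(-3))*K)*(K + K) = 8 - (K + (-3*K)*K)*2*K = 8 - (K - 3*K²)*2*K = 8 - 2*K*(K - 3*K²))
(M(0) + 367)*30 = ((8 - 2*0² + 6*0³) + 367)*30 = ((8 - 2*0 + 6*0) + 367)*30 = ((8 + 0 + 0) + 367)*30 = (8 + 367)*30 = 375*30 = 11250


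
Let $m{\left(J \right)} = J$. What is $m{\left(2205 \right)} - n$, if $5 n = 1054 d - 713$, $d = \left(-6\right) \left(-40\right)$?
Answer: $- \frac{241222}{5} \approx -48244.0$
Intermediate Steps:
$d = 240$
$n = \frac{252247}{5}$ ($n = \frac{1054 \cdot 240 - 713}{5} = \frac{252960 - 713}{5} = \frac{1}{5} \cdot 252247 = \frac{252247}{5} \approx 50449.0$)
$m{\left(2205 \right)} - n = 2205 - \frac{252247}{5} = - \frac{241222}{5}$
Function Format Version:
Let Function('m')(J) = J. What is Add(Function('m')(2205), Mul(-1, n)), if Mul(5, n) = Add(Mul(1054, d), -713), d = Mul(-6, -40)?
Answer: Rational(-241222, 5) ≈ -48244.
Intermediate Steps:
d = 240
n = Rational(252247, 5) (n = Mul(Rational(1, 5), Add(Mul(1054, 240), -713)) = Mul(Rational(1, 5), Add(252960, -713)) = Mul(Rational(1, 5), 252247) = Rational(252247, 5) ≈ 50449.)
Add(Function('m')(2205), Mul(-1, n)) = Add(2205, Mul(-1, Rational(252247, 5))) = Add(2205, Rational(-252247, 5)) = Rational(-241222, 5)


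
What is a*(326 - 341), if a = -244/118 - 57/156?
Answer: 111975/3068 ≈ 36.498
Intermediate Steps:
a = -7465/3068 (a = -244*1/118 - 57*1/156 = -122/59 - 19/52 = -7465/3068 ≈ -2.4332)
a*(326 - 341) = -7465*(326 - 341)/3068 = -7465/3068*(-15) = 111975/3068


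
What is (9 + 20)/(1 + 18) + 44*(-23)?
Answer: -19199/19 ≈ -1010.5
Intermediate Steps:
(9 + 20)/(1 + 18) + 44*(-23) = 29/19 - 1012 = -19199/19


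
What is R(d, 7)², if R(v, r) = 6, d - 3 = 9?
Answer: 36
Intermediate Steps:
d = 12 (d = 3 + 9 = 12)
R(d, 7)² = 6² = 36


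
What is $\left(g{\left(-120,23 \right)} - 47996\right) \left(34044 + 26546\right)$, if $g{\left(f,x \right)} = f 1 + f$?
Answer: $-2922619240$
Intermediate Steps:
$g{\left(f,x \right)} = 2 f$ ($g{\left(f,x \right)} = f + f = 2 f$)
$\left(g{\left(-120,23 \right)} - 47996\right) \left(34044 + 26546\right) = \left(2 \left(-120\right) - 47996\right) \left(34044 + 26546\right) = \left(-240 - 47996\right) 60590 = \left(-48236\right) 60590 = -2922619240$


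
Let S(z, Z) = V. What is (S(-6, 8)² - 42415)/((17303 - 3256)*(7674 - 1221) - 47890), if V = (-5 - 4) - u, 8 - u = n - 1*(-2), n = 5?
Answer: -42315/90597401 ≈ -0.00046707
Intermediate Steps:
u = 1 (u = 8 - (5 - 1*(-2)) = 8 - (5 + 2) = 8 - 1*7 = 8 - 7 = 1)
V = -10 (V = (-5 - 4) - 1*1 = -9 - 1 = -10)
S(z, Z) = -10
(S(-6, 8)² - 42415)/((17303 - 3256)*(7674 - 1221) - 47890) = ((-10)² - 42415)/((17303 - 3256)*(7674 - 1221) - 47890) = (100 - 42415)/(14047*6453 - 47890) = -42315/(90645291 - 47890) = -42315/90597401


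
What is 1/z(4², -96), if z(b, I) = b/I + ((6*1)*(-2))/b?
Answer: -12/11 ≈ -1.0909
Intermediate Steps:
z(b, I) = -12/b + b/I (z(b, I) = b/I + (6*(-2))/b = b/I - 12/b = -12/b + b/I)
1/z(4², -96) = 1/(-12/(4²) + 4²/(-96)) = 1/(-12/16 + 16*(-1/96)) = 1/(-12*1/16 - ⅙) = 1/(-¾ - ⅙) = 1/(-11/12) = -12/11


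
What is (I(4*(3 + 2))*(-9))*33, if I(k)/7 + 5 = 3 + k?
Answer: -37422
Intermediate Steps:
I(k) = -14 + 7*k (I(k) = -35 + 7*(3 + k) = -35 + (21 + 7*k) = -14 + 7*k)
(I(4*(3 + 2))*(-9))*33 = ((-14 + 7*(4*(3 + 2)))*(-9))*33 = ((-14 + 7*(4*5))*(-9))*33 = ((-14 + 7*20)*(-9))*33 = ((-14 + 140)*(-9))*33 = (126*(-9))*33 = -1134*33 = -37422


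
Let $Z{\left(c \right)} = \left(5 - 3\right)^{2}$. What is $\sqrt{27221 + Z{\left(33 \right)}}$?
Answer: $165$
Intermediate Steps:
$Z{\left(c \right)} = 4$ ($Z{\left(c \right)} = 2^{2} = 4$)
$\sqrt{27221 + Z{\left(33 \right)}} = \sqrt{27221 + 4} = \sqrt{27225} = 165$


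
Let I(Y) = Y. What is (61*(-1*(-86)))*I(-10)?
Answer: -52460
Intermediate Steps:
(61*(-1*(-86)))*I(-10) = (61*(-1*(-86)))*(-10) = (61*86)*(-10) = 5246*(-10) = -52460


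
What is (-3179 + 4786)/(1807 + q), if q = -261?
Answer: 1607/1546 ≈ 1.0395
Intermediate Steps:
(-3179 + 4786)/(1807 + q) = (-3179 + 4786)/(1807 - 261) = 1607/1546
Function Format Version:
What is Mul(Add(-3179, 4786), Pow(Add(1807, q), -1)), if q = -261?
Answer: Rational(1607, 1546) ≈ 1.0395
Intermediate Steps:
Mul(Add(-3179, 4786), Pow(Add(1807, q), -1)) = Mul(Add(-3179, 4786), Pow(Add(1807, -261), -1)) = Mul(1607, Pow(1546, -1)) = Mul(1607, Rational(1, 1546)) = Rational(1607, 1546)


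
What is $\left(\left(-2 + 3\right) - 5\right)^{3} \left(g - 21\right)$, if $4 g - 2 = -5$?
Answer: $1392$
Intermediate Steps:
$g = - \frac{3}{4}$ ($g = \frac{1}{2} + \frac{1}{4} \left(-5\right) = \frac{1}{2} - \frac{5}{4} = - \frac{3}{4} \approx -0.75$)
$\left(\left(-2 + 3\right) - 5\right)^{3} \left(g - 21\right) = \left(\left(-2 + 3\right) - 5\right)^{3} \left(- \frac{3}{4} - 21\right) = \left(1 - 5\right)^{3} \left(- \frac{87}{4}\right) = \left(-4\right)^{3} \left(- \frac{87}{4}\right) = \left(-64\right) \left(- \frac{87}{4}\right) = 1392$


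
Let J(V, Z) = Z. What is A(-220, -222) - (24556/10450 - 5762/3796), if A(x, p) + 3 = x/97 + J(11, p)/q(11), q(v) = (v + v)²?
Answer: -34700214774/5290746175 ≈ -6.5587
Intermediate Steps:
q(v) = 4*v² (q(v) = (2*v)² = 4*v²)
A(x, p) = -3 + x/97 + p/484 (A(x, p) = -3 + (x/97 + p/((4*11²))) = -3 + (x*(1/97) + p/((4*121))) = -3 + (x/97 + p/484) = -3 + x/97 + p/484)
A(-220, -222) - (24556/10450 - 5762/3796) = (-3 + (1/97)*(-220) + (1/484)*(-222)) - (24556/10450 - 5762/3796) = (-3 - 220/97 - 111/242) - (24556*(1/10450) - 5762*1/3796) = -134429/23474 - (12278/5225 - 2881/1898) = -134429/23474 - 1*8250419/9917050 = -134429/23474 - 8250419/9917050 = -34700214774/5290746175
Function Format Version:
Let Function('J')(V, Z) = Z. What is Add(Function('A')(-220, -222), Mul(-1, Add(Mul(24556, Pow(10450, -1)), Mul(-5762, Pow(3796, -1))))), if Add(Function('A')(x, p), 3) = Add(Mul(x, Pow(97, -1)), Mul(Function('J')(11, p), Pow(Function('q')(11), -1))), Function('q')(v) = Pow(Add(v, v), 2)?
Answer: Rational(-34700214774, 5290746175) ≈ -6.5587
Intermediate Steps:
Function('q')(v) = Mul(4, Pow(v, 2)) (Function('q')(v) = Pow(Mul(2, v), 2) = Mul(4, Pow(v, 2)))
Function('A')(x, p) = Add(-3, Mul(Rational(1, 97), x), Mul(Rational(1, 484), p)) (Function('A')(x, p) = Add(-3, Add(Mul(x, Pow(97, -1)), Mul(p, Pow(Mul(4, Pow(11, 2)), -1)))) = Add(-3, Add(Mul(x, Rational(1, 97)), Mul(p, Pow(Mul(4, 121), -1)))) = Add(-3, Add(Mul(Rational(1, 97), x), Mul(p, Pow(484, -1)))) = Add(-3, Add(Mul(Rational(1, 97), x), Mul(p, Rational(1, 484)))) = Add(-3, Add(Mul(Rational(1, 97), x), Mul(Rational(1, 484), p))) = Add(-3, Mul(Rational(1, 97), x), Mul(Rational(1, 484), p)))
Add(Function('A')(-220, -222), Mul(-1, Add(Mul(24556, Pow(10450, -1)), Mul(-5762, Pow(3796, -1))))) = Add(Add(-3, Mul(Rational(1, 97), -220), Mul(Rational(1, 484), -222)), Mul(-1, Add(Mul(24556, Pow(10450, -1)), Mul(-5762, Pow(3796, -1))))) = Add(Add(-3, Rational(-220, 97), Rational(-111, 242)), Mul(-1, Add(Mul(24556, Rational(1, 10450)), Mul(-5762, Rational(1, 3796))))) = Add(Rational(-134429, 23474), Mul(-1, Add(Rational(12278, 5225), Rational(-2881, 1898)))) = Add(Rational(-134429, 23474), Mul(-1, Rational(8250419, 9917050))) = Add(Rational(-134429, 23474), Rational(-8250419, 9917050)) = Rational(-34700214774, 5290746175)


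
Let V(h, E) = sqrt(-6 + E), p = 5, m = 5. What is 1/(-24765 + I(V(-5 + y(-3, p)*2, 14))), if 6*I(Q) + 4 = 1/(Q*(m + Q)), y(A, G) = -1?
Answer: -121252752/3002906427199 - 60*sqrt(2)/3002906427199 ≈ -4.0378e-5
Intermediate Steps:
I(Q) = -2/3 + 1/(6*Q*(5 + Q)) (I(Q) = -2/3 + 1/(6*((Q*(5 + Q)))) = -2/3 + (1/(Q*(5 + Q)))/6 = -2/3 + 1/(6*Q*(5 + Q)))
1/(-24765 + I(V(-5 + y(-3, p)*2, 14))) = 1/(-24765 + (1 - 20*sqrt(-6 + 14) - 4*(sqrt(-6 + 14))**2)/(6*(sqrt(-6 + 14))*(5 + sqrt(-6 + 14)))) = 1/(-24765 + (1 - 40*sqrt(2) - 4*(sqrt(8))**2)/(6*(sqrt(8))*(5 + sqrt(8)))) = 1/(-24765 + (1 - 40*sqrt(2) - 4*(2*sqrt(2))**2)/(6*((2*sqrt(2)))*(5 + 2*sqrt(2)))) = 1/(-24765 + (sqrt(2)/4)*(1 - 40*sqrt(2) - 4*8)/(6*(5 + 2*sqrt(2)))) = 1/(-24765 + (sqrt(2)/4)*(1 - 40*sqrt(2) - 32)/(6*(5 + 2*sqrt(2)))) = 1/(-24765 + (sqrt(2)/4)*(-31 - 40*sqrt(2))/(6*(5 + 2*sqrt(2)))) = 1/(-24765 + sqrt(2)*(-31 - 40*sqrt(2))/(24*(5 + 2*sqrt(2))))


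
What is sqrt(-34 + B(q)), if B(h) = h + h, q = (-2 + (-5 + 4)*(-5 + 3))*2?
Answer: I*sqrt(34) ≈ 5.8309*I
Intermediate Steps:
q = 0 (q = (-2 - 1*(-2))*2 = (-2 + 2)*2 = 0*2 = 0)
B(h) = 2*h
sqrt(-34 + B(q)) = sqrt(-34 + 2*0) = sqrt(-34 + 0) = sqrt(-34) = I*sqrt(34)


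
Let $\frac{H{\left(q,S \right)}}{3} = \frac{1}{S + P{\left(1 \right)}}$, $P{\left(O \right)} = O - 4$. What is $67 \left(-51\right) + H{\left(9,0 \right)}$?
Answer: $-3418$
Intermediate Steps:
$P{\left(O \right)} = -4 + O$
$H{\left(q,S \right)} = \frac{3}{-3 + S}$ ($H{\left(q,S \right)} = \frac{3}{S + \left(-4 + 1\right)} = \frac{3}{S - 3} = \frac{3}{-3 + S}$)
$67 \left(-51\right) + H{\left(9,0 \right)} = 67 \left(-51\right) + \frac{3}{-3 + 0} = -3417 + \frac{3}{-3} = -3417 + 3 \left(- \frac{1}{3}\right) = -3417 - 1 = -3418$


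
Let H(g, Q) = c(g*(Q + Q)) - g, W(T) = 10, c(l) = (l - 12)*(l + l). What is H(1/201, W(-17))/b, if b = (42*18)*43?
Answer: -95881/1313355708 ≈ -7.3005e-5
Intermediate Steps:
c(l) = 2*l*(-12 + l) (c(l) = (-12 + l)*(2*l) = 2*l*(-12 + l))
H(g, Q) = -g + 4*Q*g*(-12 + 2*Q*g) (H(g, Q) = 2*(g*(Q + Q))*(-12 + g*(Q + Q)) - g = 2*(g*(2*Q))*(-12 + g*(2*Q)) - g = 2*(2*Q*g)*(-12 + 2*Q*g) - g = 4*Q*g*(-12 + 2*Q*g) - g = -g + 4*Q*g*(-12 + 2*Q*g))
b = 32508 (b = 756*43 = 32508)
H(1/201, W(-17))/b = ((-1 + 8*10*(-6 + 10/201))/201)/32508 = ((-1 + 8*10*(-6 + 10*(1/201)))/201)*(1/32508) = ((-1 + 8*10*(-6 + 10/201))/201)*(1/32508) = ((-1 + 8*10*(-1196/201))/201)*(1/32508) = ((-1 - 95680/201)/201)*(1/32508) = ((1/201)*(-95881/201))*(1/32508) = -95881/40401*1/32508 = -95881/1313355708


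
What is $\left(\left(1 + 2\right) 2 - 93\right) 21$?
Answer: $-1827$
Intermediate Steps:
$\left(\left(1 + 2\right) 2 - 93\right) 21 = \left(3 \cdot 2 - 93\right) 21 = \left(6 - 93\right) 21 = \left(-87\right) 21 = -1827$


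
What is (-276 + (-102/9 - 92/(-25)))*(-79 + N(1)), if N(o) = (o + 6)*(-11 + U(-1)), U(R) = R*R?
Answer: 3169826/75 ≈ 42264.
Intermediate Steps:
U(R) = R**2
N(o) = -60 - 10*o (N(o) = (o + 6)*(-11 + (-1)**2) = (6 + o)*(-11 + 1) = (6 + o)*(-10) = -60 - 10*o)
(-276 + (-102/9 - 92/(-25)))*(-79 + N(1)) = (-276 + (-102/9 - 92/(-25)))*(-79 + (-60 - 10*1)) = (-276 + (-102*1/9 - 92*(-1/25)))*(-79 + (-60 - 10)) = (-276 + (-34/3 + 92/25))*(-79 - 70) = (-276 - 574/75)*(-149) = -21274/75*(-149) = 3169826/75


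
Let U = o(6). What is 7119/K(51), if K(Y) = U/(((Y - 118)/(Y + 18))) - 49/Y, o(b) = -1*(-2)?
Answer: -24325623/10321 ≈ -2356.9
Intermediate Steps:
o(b) = 2
U = 2
K(Y) = -49/Y + 2*(18 + Y)/(-118 + Y) (K(Y) = 2/(((Y - 118)/(Y + 18))) - 49/Y = 2/(((-118 + Y)/(18 + Y))) - 49/Y = 2*((18 + Y)/(-118 + Y)) - 49/Y = 2*(18 + Y)/(-118 + Y) - 49/Y = -49/Y + 2*(18 + Y)/(-118 + Y))
7119/K(51) = 7119/(((5782 - 13*51 + 2*51**2)/(51*(-118 + 51)))) = 7119/(((1/51)*(5782 - 663 + 2*2601)/(-67))) = 7119/(((1/51)*(-1/67)*(5782 - 663 + 5202))) = 7119/(((1/51)*(-1/67)*10321)) = 7119/(-10321/3417) = 7119*(-3417/10321) = -24325623/10321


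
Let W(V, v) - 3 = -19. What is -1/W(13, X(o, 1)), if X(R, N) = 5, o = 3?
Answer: 1/16 ≈ 0.062500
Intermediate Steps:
W(V, v) = -16 (W(V, v) = 3 - 19 = -16)
-1/W(13, X(o, 1)) = -1/(-16) = -1*(-1/16) = 1/16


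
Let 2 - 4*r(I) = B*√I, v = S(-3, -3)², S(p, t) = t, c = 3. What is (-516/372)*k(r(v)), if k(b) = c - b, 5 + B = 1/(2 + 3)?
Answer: 473/310 ≈ 1.5258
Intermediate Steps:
v = 9 (v = (-3)² = 9)
B = -24/5 (B = -5 + 1/(2 + 3) = -5 + 1/5 = -5 + ⅕ = -24/5 ≈ -4.8000)
r(I) = ½ + 6*√I/5 (r(I) = ½ - (-6)*√I/5 = ½ + 6*√I/5)
k(b) = 3 - b
(-516/372)*k(r(v)) = (-516/372)*(3 - (½ + 6*√9/5)) = (-516*1/372)*(3 - (½ + (6/5)*3)) = -43*(3 - (½ + 18/5))/31 = -43*(3 - 1*41/10)/31 = -43*(3 - 41/10)/31 = -43/31*(-11/10) = 473/310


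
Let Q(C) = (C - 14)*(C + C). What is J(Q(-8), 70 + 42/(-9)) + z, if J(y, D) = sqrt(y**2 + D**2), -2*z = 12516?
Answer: -6258 + 4*sqrt(72097)/3 ≈ -5900.0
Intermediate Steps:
z = -6258 (z = -1/2*12516 = -6258)
Q(C) = 2*C*(-14 + C) (Q(C) = (-14 + C)*(2*C) = 2*C*(-14 + C))
J(y, D) = sqrt(D**2 + y**2)
J(Q(-8), 70 + 42/(-9)) + z = sqrt((70 + 42/(-9))**2 + (2*(-8)*(-14 - 8))**2) - 6258 = sqrt((70 + 42*(-1/9))**2 + (2*(-8)*(-22))**2) - 6258 = sqrt((70 - 14/3)**2 + 352**2) - 6258 = sqrt((196/3)**2 + 123904) - 6258 = sqrt(38416/9 + 123904) - 6258 = sqrt(1153552/9) - 6258 = 4*sqrt(72097)/3 - 6258 = -6258 + 4*sqrt(72097)/3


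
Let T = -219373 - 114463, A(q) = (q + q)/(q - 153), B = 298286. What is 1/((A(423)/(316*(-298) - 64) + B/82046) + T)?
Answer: -57985190040/19357333093473881 ≈ -2.9955e-6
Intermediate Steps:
A(q) = 2*q/(-153 + q) (A(q) = (2*q)/(-153 + q) = 2*q/(-153 + q))
T = -333836
1/((A(423)/(316*(-298) - 64) + B/82046) + T) = 1/(((2*423/(-153 + 423))/(316*(-298) - 64) + 298286/82046) - 333836) = 1/(((2*423/270)/(-94168 - 64) + 298286*(1/82046)) - 333836) = 1/(((2*423*(1/270))/(-94232) + 149143/41023) - 333836) = 1/(((47/15)*(-1/94232) + 149143/41023) - 333836) = 1/((-47/1413480 + 149143/41023) - 333836) = 1/(210808719559/57985190040 - 333836) = 1/(-19357333093473881/57985190040) = -57985190040/19357333093473881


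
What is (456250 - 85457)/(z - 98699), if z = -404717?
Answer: -370793/503416 ≈ -0.73655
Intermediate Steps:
(456250 - 85457)/(z - 98699) = (456250 - 85457)/(-404717 - 98699) = 370793/(-503416) = 370793*(-1/503416) = -370793/503416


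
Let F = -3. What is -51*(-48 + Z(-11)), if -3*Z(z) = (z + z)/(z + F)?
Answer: 17323/7 ≈ 2474.7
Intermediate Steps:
Z(z) = -2*z/(3*(-3 + z)) (Z(z) = -(z + z)/(3*(z - 3)) = -2*z/(3*(-3 + z)))
-51*(-48 + Z(-11)) = -51*(-48 - 2*(-11)/(-9 + 3*(-11))) = -51*(-48 - 2*(-11)/(-9 - 33)) = -51*(-48 - 2*(-11)/(-42)) = -51*(-48 - 2*(-11)*(-1/42)) = -51*(-48 - 11/21) = -51*(-1019/21) = 17323/7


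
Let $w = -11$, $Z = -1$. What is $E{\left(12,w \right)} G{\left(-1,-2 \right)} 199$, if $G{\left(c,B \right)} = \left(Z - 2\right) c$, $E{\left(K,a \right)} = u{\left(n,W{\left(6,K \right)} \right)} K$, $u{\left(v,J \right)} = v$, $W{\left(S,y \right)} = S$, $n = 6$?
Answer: $42984$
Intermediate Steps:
$E{\left(K,a \right)} = 6 K$
$G{\left(c,B \right)} = - 3 c$ ($G{\left(c,B \right)} = \left(-1 - 2\right) c = - 3 c$)
$E{\left(12,w \right)} G{\left(-1,-2 \right)} 199 = 6 \cdot 12 \left(\left(-3\right) \left(-1\right)\right) 199 = 72 \cdot 3 \cdot 199 = 216 \cdot 199 = 42984$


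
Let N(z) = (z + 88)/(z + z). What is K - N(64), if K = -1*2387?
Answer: -38211/16 ≈ -2388.2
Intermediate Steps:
K = -2387
N(z) = (88 + z)/(2*z) (N(z) = (88 + z)/((2*z)) = (88 + z)*(1/(2*z)) = (88 + z)/(2*z))
K - N(64) = -2387 - (88 + 64)/(2*64) = -2387 - 152/(2*64) = -2387 - 1*19/16 = -2387 - 19/16 = -38211/16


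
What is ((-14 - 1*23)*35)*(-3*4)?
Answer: 15540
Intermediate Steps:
((-14 - 1*23)*35)*(-3*4) = ((-14 - 23)*35)*(-12) = -37*35*(-12) = -1295*(-12) = 15540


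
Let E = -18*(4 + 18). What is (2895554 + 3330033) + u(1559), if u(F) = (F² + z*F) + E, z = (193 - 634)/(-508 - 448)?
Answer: 8275509951/956 ≈ 8.6564e+6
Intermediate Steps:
z = 441/956 (z = -441/(-956) = -441*(-1/956) = 441/956 ≈ 0.46130)
E = -396 (E = -18*22 = -396)
u(F) = -396 + F² + 441*F/956 (u(F) = (F² + 441*F/956) - 396 = -396 + F² + 441*F/956)
(2895554 + 3330033) + u(1559) = (2895554 + 3330033) + (-396 + 1559² + (441/956)*1559) = 6225587 + (-396 + 2430481 + 687519/956) = 6225587 + 2323848779/956 = 8275509951/956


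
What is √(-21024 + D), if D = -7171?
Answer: I*√28195 ≈ 167.91*I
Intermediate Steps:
√(-21024 + D) = √(-21024 - 7171) = √(-28195) = I*√28195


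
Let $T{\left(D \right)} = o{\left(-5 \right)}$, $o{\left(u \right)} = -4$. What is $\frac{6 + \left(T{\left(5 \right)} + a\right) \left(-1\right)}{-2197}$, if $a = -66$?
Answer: $- \frac{76}{2197} \approx -0.034593$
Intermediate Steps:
$T{\left(D \right)} = -4$
$\frac{6 + \left(T{\left(5 \right)} + a\right) \left(-1\right)}{-2197} = \frac{6 + \left(-4 - 66\right) \left(-1\right)}{-2197} = \left(6 - -70\right) \left(- \frac{1}{2197}\right) = \left(6 + 70\right) \left(- \frac{1}{2197}\right) = 76 \left(- \frac{1}{2197}\right) = - \frac{76}{2197}$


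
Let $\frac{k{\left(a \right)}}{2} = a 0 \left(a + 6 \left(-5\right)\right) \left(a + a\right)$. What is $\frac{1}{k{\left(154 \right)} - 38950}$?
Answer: $- \frac{1}{38950} \approx -2.5674 \cdot 10^{-5}$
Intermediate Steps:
$k{\left(a \right)} = 0$ ($k{\left(a \right)} = 2 a 0 \left(a + 6 \left(-5\right)\right) \left(a + a\right) = 2 \cdot 0 \left(a - 30\right) 2 a = 2 \cdot 0 \left(-30 + a\right) 2 a = 2 \cdot 0 \cdot 2 a \left(-30 + a\right) = 2 \cdot 0 = 0$)
$\frac{1}{k{\left(154 \right)} - 38950} = \frac{1}{0 - 38950} = \frac{1}{-38950} = - \frac{1}{38950}$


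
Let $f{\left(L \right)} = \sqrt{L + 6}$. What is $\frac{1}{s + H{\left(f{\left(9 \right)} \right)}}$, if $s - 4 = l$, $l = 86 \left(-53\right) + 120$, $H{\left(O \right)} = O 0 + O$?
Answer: $- \frac{1478}{6553447} - \frac{\sqrt{15}}{19660341} \approx -0.00022573$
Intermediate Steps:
$f{\left(L \right)} = \sqrt{6 + L}$
$H{\left(O \right)} = O$ ($H{\left(O \right)} = 0 + O = O$)
$l = -4438$ ($l = -4558 + 120 = -4438$)
$s = -4434$ ($s = 4 - 4438 = -4434$)
$\frac{1}{s + H{\left(f{\left(9 \right)} \right)}} = \frac{1}{-4434 + \sqrt{6 + 9}} = \frac{1}{-4434 + \sqrt{15}}$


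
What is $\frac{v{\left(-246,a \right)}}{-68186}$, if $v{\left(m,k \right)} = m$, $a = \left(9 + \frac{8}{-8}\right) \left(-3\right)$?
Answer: $\frac{123}{34093} \approx 0.0036078$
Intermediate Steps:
$a = -24$ ($a = \left(9 + 8 \left(- \frac{1}{8}\right)\right) \left(-3\right) = \left(9 - 1\right) \left(-3\right) = 8 \left(-3\right) = -24$)
$\frac{v{\left(-246,a \right)}}{-68186} = - \frac{246}{-68186} = \left(-246\right) \left(- \frac{1}{68186}\right) = \frac{123}{34093}$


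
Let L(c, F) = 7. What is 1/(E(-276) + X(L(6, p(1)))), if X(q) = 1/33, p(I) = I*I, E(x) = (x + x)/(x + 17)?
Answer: 8547/18475 ≈ 0.46263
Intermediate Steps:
E(x) = 2*x/(17 + x) (E(x) = (2*x)/(17 + x) = 2*x/(17 + x))
p(I) = I**2
X(q) = 1/33
1/(E(-276) + X(L(6, p(1)))) = 1/(2*(-276)/(17 - 276) + 1/33) = 1/(2*(-276)/(-259) + 1/33) = 1/(2*(-276)*(-1/259) + 1/33) = 1/(552/259 + 1/33) = 1/(18475/8547) = 8547/18475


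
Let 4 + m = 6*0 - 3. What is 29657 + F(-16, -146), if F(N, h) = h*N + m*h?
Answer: 33015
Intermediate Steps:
m = -7 (m = -4 + (6*0 - 3) = -4 + (0 - 3) = -4 - 3 = -7)
F(N, h) = -7*h + N*h (F(N, h) = h*N - 7*h = N*h - 7*h = -7*h + N*h)
29657 + F(-16, -146) = 29657 - 146*(-7 - 16) = 29657 - 146*(-23) = 29657 + 3358 = 33015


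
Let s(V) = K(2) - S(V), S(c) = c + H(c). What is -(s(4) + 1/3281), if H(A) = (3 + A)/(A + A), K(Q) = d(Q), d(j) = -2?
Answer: 180447/26248 ≈ 6.8747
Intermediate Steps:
K(Q) = -2
H(A) = (3 + A)/(2*A) (H(A) = (3 + A)/((2*A)) = (3 + A)*(1/(2*A)) = (3 + A)/(2*A))
S(c) = c + (3 + c)/(2*c)
s(V) = -5/2 - V - 3/(2*V) (s(V) = -2 - (½ + V + 3/(2*V)) = -2 + (-½ - V - 3/(2*V)) = -5/2 - V - 3/(2*V))
-(s(4) + 1/3281) = -((-5/2 - 1*4 - 3/2/4) + 1/3281) = -((-5/2 - 4 - 3/2*¼) + 1/3281) = -((-5/2 - 4 - 3/8) + 1/3281) = -(-55/8 + 1/3281) = -1*(-180447/26248) = 180447/26248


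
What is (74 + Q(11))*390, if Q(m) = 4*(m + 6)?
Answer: 55380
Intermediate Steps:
Q(m) = 24 + 4*m (Q(m) = 4*(6 + m) = 24 + 4*m)
(74 + Q(11))*390 = (74 + (24 + 4*11))*390 = (74 + (24 + 44))*390 = (74 + 68)*390 = 142*390 = 55380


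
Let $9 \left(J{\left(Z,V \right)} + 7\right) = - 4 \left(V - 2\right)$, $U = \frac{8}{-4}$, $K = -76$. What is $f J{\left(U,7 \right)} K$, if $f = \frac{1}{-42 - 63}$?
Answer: $- \frac{6308}{945} \approx -6.6751$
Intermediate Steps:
$U = -2$ ($U = 8 \left(- \frac{1}{4}\right) = -2$)
$J{\left(Z,V \right)} = - \frac{55}{9} - \frac{4 V}{9}$ ($J{\left(Z,V \right)} = -7 + \frac{\left(-4\right) \left(V - 2\right)}{9} = -7 + \frac{\left(-4\right) \left(-2 + V\right)}{9} = -7 + \frac{8 - 4 V}{9} = -7 - \left(- \frac{8}{9} + \frac{4 V}{9}\right) = - \frac{55}{9} - \frac{4 V}{9}$)
$f = - \frac{1}{105}$ ($f = \frac{1}{-105} = - \frac{1}{105} \approx -0.0095238$)
$f J{\left(U,7 \right)} K = - \frac{- \frac{55}{9} - \frac{28}{9}}{105} \left(-76\right) = \left(- \frac{1}{105}\right) \left(- \frac{83}{9}\right) \left(-76\right) = \frac{83}{945} \left(-76\right) = - \frac{6308}{945}$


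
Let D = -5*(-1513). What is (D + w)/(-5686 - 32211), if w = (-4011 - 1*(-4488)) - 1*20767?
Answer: 12725/37897 ≈ 0.33578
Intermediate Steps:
D = 7565
w = -20290 (w = (-4011 + 4488) - 20767 = 477 - 20767 = -20290)
(D + w)/(-5686 - 32211) = (7565 - 20290)/(-5686 - 32211) = -12725/(-37897) = -12725*(-1/37897) = 12725/37897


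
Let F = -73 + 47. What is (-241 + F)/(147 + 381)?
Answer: -89/176 ≈ -0.50568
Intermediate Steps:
F = -26
(-241 + F)/(147 + 381) = (-241 - 26)/(147 + 381) = -267/528 = -267*1/528 = -89/176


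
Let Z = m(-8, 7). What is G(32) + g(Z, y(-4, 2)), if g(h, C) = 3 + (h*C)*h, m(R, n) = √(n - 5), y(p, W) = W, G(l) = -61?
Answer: -54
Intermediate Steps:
m(R, n) = √(-5 + n)
Z = √2 (Z = √(-5 + 7) = √2 ≈ 1.4142)
g(h, C) = 3 + C*h² (g(h, C) = 3 + (C*h)*h = 3 + C*h²)
G(32) + g(Z, y(-4, 2)) = -61 + (3 + 2*(√2)²) = -61 + (3 + 2*2) = -61 + (3 + 4) = -61 + 7 = -54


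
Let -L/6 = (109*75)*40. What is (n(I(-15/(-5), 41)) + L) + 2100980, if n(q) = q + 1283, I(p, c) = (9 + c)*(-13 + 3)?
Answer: 139763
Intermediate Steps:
I(p, c) = -90 - 10*c (I(p, c) = (9 + c)*(-10) = -90 - 10*c)
n(q) = 1283 + q
L = -1962000 (L = -6*109*75*40 = -49050*40 = -6*327000 = -1962000)
(n(I(-15/(-5), 41)) + L) + 2100980 = ((1283 + (-90 - 10*41)) - 1962000) + 2100980 = ((1283 + (-90 - 410)) - 1962000) + 2100980 = ((1283 - 500) - 1962000) + 2100980 = (783 - 1962000) + 2100980 = -1961217 + 2100980 = 139763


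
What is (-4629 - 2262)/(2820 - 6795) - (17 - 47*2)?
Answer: 104322/1325 ≈ 78.734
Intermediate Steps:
(-4629 - 2262)/(2820 - 6795) - (17 - 47*2) = -6891/(-3975) - (17 - 94) = -6891*(-1/3975) - 1*(-77) = 2297/1325 + 77 = 104322/1325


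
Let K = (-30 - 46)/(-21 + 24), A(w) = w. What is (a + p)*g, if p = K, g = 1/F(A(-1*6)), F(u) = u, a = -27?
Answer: 157/18 ≈ 8.7222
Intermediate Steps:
K = -76/3 ≈ -25.333
g = -⅙ (g = 1/(-1*6) = 1/(-6) = -⅙ ≈ -0.16667)
p = -76/3 ≈ -25.333
(a + p)*g = (-27 - 76/3)*(-⅙) = -157/3*(-⅙) = 157/18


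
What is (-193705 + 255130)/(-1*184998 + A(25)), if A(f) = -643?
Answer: -61425/185641 ≈ -0.33088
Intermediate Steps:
(-193705 + 255130)/(-1*184998 + A(25)) = (-193705 + 255130)/(-1*184998 - 643) = 61425/(-184998 - 643) = 61425/(-185641) = 61425*(-1/185641) = -61425/185641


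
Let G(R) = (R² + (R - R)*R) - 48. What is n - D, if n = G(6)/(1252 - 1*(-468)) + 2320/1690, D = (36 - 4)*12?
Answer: -27806027/72670 ≈ -382.63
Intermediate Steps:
G(R) = -48 + R² (G(R) = (R² + 0*R) - 48 = (R² + 0) - 48 = R² - 48 = -48 + R²)
D = 384 (D = 32*12 = 384)
n = 99253/72670 (n = (-48 + 6²)/(1252 - 1*(-468)) + 2320/1690 = (-48 + 36)/(1252 + 468) + 2320*(1/1690) = -12/1720 + 232/169 = -12*1/1720 + 232/169 = -3/430 + 232/169 = 99253/72670 ≈ 1.3658)
n - D = 99253/72670 - 1*384 = 99253/72670 - 384 = -27806027/72670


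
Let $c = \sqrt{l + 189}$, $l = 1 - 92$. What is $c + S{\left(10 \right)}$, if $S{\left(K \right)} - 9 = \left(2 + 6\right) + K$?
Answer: $27 + 7 \sqrt{2} \approx 36.899$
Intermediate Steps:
$l = -91$
$S{\left(K \right)} = 17 + K$ ($S{\left(K \right)} = 9 + \left(\left(2 + 6\right) + K\right) = 9 + \left(8 + K\right) = 17 + K$)
$c = 7 \sqrt{2}$ ($c = \sqrt{-91 + 189} = \sqrt{98} = 7 \sqrt{2} \approx 9.8995$)
$c + S{\left(10 \right)} = 7 \sqrt{2} + \left(17 + 10\right) = 7 \sqrt{2} + 27 = 27 + 7 \sqrt{2}$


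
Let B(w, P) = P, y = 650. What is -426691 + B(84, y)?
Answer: -426041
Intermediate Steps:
-426691 + B(84, y) = -426691 + 650 = -426041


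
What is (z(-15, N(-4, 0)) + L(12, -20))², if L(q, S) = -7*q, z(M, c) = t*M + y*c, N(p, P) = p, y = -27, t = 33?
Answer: 221841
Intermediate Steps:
z(M, c) = -27*c + 33*M (z(M, c) = 33*M - 27*c = -27*c + 33*M)
(z(-15, N(-4, 0)) + L(12, -20))² = ((-27*(-4) + 33*(-15)) - 7*12)² = ((108 - 495) - 84)² = (-387 - 84)² = (-471)² = 221841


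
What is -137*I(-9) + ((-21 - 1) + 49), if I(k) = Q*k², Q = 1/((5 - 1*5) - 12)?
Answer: 3807/4 ≈ 951.75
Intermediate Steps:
Q = -1/12 (Q = 1/((5 - 5) - 12) = 1/(0 - 12) = 1/(-12) = -1/12 ≈ -0.083333)
I(k) = -k²/12
-137*I(-9) + ((-21 - 1) + 49) = -(-137)*(-9)²/12 + ((-21 - 1) + 49) = -(-137)*81/12 + (-22 + 49) = -137*(-27/4) + 27 = 3699/4 + 27 = 3807/4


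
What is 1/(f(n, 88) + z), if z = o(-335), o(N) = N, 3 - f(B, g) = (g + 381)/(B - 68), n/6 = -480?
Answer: -44/14601 ≈ -0.0030135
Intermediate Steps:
n = -2880 (n = 6*(-480) = -2880)
f(B, g) = 3 - (381 + g)/(-68 + B) (f(B, g) = 3 - (g + 381)/(B - 68) = 3 - (381 + g)/(-68 + B))
z = -335
1/(f(n, 88) + z) = 1/((-585 - 1*88 + 3*(-2880))/(-68 - 2880) - 335) = 1/((-585 - 88 - 8640)/(-2948) - 335) = 1/(-1/2948*(-9313) - 335) = 1/(139/44 - 335) = 1/(-14601/44) = -44/14601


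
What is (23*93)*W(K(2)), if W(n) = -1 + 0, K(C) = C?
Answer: -2139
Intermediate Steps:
W(n) = -1
(23*93)*W(K(2)) = (23*93)*(-1) = 2139*(-1) = -2139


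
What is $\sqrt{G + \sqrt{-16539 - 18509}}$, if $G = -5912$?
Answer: $\sqrt{-5912 + 2 i \sqrt{8762}} \approx 1.217 + 76.899 i$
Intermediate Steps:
$\sqrt{G + \sqrt{-16539 - 18509}} = \sqrt{-5912 + \sqrt{-16539 - 18509}} = \sqrt{-5912 + \sqrt{-35048}} = \sqrt{-5912 + 2 i \sqrt{8762}}$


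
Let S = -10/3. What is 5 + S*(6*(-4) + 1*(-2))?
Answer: 275/3 ≈ 91.667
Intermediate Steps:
S = -10/3 (S = -10*⅓ = -10/3 ≈ -3.3333)
5 + S*(6*(-4) + 1*(-2)) = 5 - 10*(6*(-4) + 1*(-2))/3 = 5 - 10*(-24 - 2)/3 = 5 - 10/3*(-26) = 5 + 260/3 = 275/3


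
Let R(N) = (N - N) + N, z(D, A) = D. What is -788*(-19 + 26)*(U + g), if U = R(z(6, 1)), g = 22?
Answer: -154448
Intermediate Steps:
R(N) = N (R(N) = 0 + N = N)
U = 6
-788*(-19 + 26)*(U + g) = -788*(-19 + 26)*(6 + 22) = -5516*28 = -788*196 = -154448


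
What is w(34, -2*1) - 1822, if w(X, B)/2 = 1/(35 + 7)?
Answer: -38261/21 ≈ -1822.0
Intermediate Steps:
w(X, B) = 1/21 (w(X, B) = 2/(35 + 7) = 2/42 = 2*(1/42) = 1/21)
w(34, -2*1) - 1822 = 1/21 - 1822 = -38261/21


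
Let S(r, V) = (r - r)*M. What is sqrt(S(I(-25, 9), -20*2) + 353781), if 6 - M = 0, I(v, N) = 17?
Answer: 3*sqrt(39309) ≈ 594.79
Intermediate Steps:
M = 6 (M = 6 - 1*0 = 6 + 0 = 6)
S(r, V) = 0 (S(r, V) = (r - r)*6 = 0*6 = 0)
sqrt(S(I(-25, 9), -20*2) + 353781) = sqrt(0 + 353781) = sqrt(353781) = 3*sqrt(39309)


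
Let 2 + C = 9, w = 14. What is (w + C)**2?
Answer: 441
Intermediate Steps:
C = 7 (C = -2 + 9 = 7)
(w + C)**2 = (14 + 7)**2 = 21**2 = 441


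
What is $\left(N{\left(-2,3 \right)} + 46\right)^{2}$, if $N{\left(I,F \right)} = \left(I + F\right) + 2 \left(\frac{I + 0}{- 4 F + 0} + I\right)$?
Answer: $\frac{16900}{9} \approx 1877.8$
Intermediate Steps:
$N{\left(I,F \right)} = F + 3 I - \frac{I}{2 F}$ ($N{\left(I,F \right)} = \left(F + I\right) + 2 \left(\frac{I}{\left(-4\right) F} + I\right) = \left(F + I\right) + 2 \left(I \left(- \frac{1}{4 F}\right) + I\right) = \left(F + I\right) + 2 \left(- \frac{I}{4 F} + I\right) = \left(F + I\right) + 2 \left(I - \frac{I}{4 F}\right) = \left(F + I\right) + \left(2 I - \frac{I}{2 F}\right) = F + 3 I - \frac{I}{2 F}$)
$\left(N{\left(-2,3 \right)} + 46\right)^{2} = \left(\left(3 + 3 \left(-2\right) - - \frac{1}{3}\right) + 46\right)^{2} = \left(\left(3 - 6 - \left(-1\right) \frac{1}{3}\right) + 46\right)^{2} = \left(\left(3 - 6 + \frac{1}{3}\right) + 46\right)^{2} = \left(- \frac{8}{3} + 46\right)^{2} = \left(\frac{130}{3}\right)^{2} = \frac{16900}{9}$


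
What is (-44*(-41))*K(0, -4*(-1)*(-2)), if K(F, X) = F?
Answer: 0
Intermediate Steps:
(-44*(-41))*K(0, -4*(-1)*(-2)) = -44*(-41)*0 = 1804*0 = 0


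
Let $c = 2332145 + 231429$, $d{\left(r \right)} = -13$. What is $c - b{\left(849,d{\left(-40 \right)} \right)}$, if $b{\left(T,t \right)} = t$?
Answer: $2563587$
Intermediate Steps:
$c = 2563574$
$c - b{\left(849,d{\left(-40 \right)} \right)} = 2563574 - -13 = 2563574 + 13 = 2563587$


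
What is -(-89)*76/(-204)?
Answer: -1691/51 ≈ -33.157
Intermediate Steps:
-(-89)*76/(-204) = -(-89)*76*(-1/204) = -(-89)*(-19)/51 = -1*1691/51 = -1691/51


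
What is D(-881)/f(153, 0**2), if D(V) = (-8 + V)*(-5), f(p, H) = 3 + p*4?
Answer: 889/123 ≈ 7.2276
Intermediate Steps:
f(p, H) = 3 + 4*p
D(V) = 40 - 5*V
D(-881)/f(153, 0**2) = (40 - 5*(-881))/(3 + 4*153) = (40 + 4405)/(3 + 612) = 4445/615 = 4445*(1/615) = 889/123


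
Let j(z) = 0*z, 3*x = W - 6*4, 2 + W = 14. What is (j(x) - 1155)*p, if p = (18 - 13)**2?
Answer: -28875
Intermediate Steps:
W = 12 (W = -2 + 14 = 12)
x = -4 (x = (12 - 6*4)/3 = (12 - 1*24)/3 = (12 - 24)/3 = (1/3)*(-12) = -4)
p = 25 (p = 5**2 = 25)
j(z) = 0
(j(x) - 1155)*p = (0 - 1155)*25 = -1155*25 = -28875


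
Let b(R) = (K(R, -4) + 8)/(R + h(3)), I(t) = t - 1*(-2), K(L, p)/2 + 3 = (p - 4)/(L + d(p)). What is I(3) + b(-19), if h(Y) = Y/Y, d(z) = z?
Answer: 1004/207 ≈ 4.8502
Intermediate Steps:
h(Y) = 1
K(L, p) = -6 + 2*(-4 + p)/(L + p) (K(L, p) = -6 + 2*((p - 4)/(L + p)) = -6 + 2*((-4 + p)/(L + p)) = -6 + 2*(-4 + p)/(L + p))
I(t) = 2 + t (I(t) = t + 2 = 2 + t)
b(R) = (8 + 2*(4 - 3*R)/(-4 + R))/(1 + R) (b(R) = (2*(-4 - 3*R - 2*(-4))/(R - 4) + 8)/(R + 1) = (2*(-4 - 3*R + 8)/(-4 + R) + 8)/(1 + R) = (2*(4 - 3*R)/(-4 + R) + 8)/(1 + R) = (8 + 2*(4 - 3*R)/(-4 + R))/(1 + R))
I(3) + b(-19) = (2 + 3) + 2*(-12 - 19)/((1 - 19)*(-4 - 19)) = 5 + 2*(-31)/(-18*(-23)) = 5 + 2*(-1/18)*(-1/23)*(-31) = 5 - 31/207 = 1004/207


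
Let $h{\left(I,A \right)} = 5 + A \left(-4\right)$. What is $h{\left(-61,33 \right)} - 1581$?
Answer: $-1708$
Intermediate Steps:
$h{\left(I,A \right)} = 5 - 4 A$
$h{\left(-61,33 \right)} - 1581 = \left(5 - 132\right) - 1581 = -127 - 1581 = -1708$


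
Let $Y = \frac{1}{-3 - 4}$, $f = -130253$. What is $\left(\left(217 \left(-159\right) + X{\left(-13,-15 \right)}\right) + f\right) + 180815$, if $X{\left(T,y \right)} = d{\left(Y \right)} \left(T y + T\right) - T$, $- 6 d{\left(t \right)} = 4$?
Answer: $\frac{47852}{3} \approx 15951.0$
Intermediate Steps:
$Y = - \frac{1}{7}$ ($Y = \frac{1}{-7} = - \frac{1}{7} \approx -0.14286$)
$d{\left(t \right)} = - \frac{2}{3}$ ($d{\left(t \right)} = \left(- \frac{1}{6}\right) 4 = - \frac{2}{3}$)
$X{\left(T,y \right)} = - \frac{5 T}{3} - \frac{2 T y}{3}$ ($X{\left(T,y \right)} = - \frac{2 \left(T y + T\right)}{3} - T = - \frac{2 \left(T + T y\right)}{3} - T = \left(- \frac{2 T}{3} - \frac{2 T y}{3}\right) - T = - \frac{5 T}{3} - \frac{2 T y}{3}$)
$\left(\left(217 \left(-159\right) + X{\left(-13,-15 \right)}\right) + f\right) + 180815 = \left(\left(217 \left(-159\right) + \frac{1}{3} \left(-13\right) \left(-5 - -30\right)\right) - 130253\right) + 180815 = \left(\left(-34503 + \frac{1}{3} \left(-13\right) \left(-5 + 30\right)\right) - 130253\right) + 180815 = \left(\left(-34503 + \frac{1}{3} \left(-13\right) 25\right) - 130253\right) + 180815 = \left(\left(-34503 - \frac{325}{3}\right) - 130253\right) + 180815 = \left(- \frac{103834}{3} - 130253\right) + 180815 = - \frac{494593}{3} + 180815 = \frac{47852}{3}$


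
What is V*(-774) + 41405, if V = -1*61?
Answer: 88619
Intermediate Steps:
V = -61
V*(-774) + 41405 = -61*(-774) + 41405 = 47214 + 41405 = 88619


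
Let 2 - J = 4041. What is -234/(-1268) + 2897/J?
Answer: -1364135/2560726 ≈ -0.53271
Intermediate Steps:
J = -4039 (J = 2 - 1*4041 = 2 - 4041 = -4039)
-234/(-1268) + 2897/J = -234/(-1268) + 2897/(-4039) = -234*(-1/1268) + 2897*(-1/4039) = 117/634 - 2897/4039 = -1364135/2560726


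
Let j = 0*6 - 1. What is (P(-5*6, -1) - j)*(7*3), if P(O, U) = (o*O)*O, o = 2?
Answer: 37821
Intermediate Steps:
P(O, U) = 2*O² (P(O, U) = (2*O)*O = 2*O²)
j = -1 (j = 0 - 1 = -1)
(P(-5*6, -1) - j)*(7*3) = (2*(-5*6)² - 1*(-1))*(7*3) = (2*(-30)² + 1)*21 = (2*900 + 1)*21 = (1800 + 1)*21 = 1801*21 = 37821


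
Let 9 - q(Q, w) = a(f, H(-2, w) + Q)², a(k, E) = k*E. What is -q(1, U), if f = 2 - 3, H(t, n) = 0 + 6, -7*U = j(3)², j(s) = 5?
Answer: 40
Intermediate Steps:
U = -25/7 (U = -⅐*5² = -⅐*25 = -25/7 ≈ -3.5714)
H(t, n) = 6
f = -1
a(k, E) = E*k
q(Q, w) = 9 - (-6 - Q)² (q(Q, w) = 9 - ((6 + Q)*(-1))² = 9 - (-6 - Q)²)
-q(1, U) = -(9 - (6 + 1)²) = -(9 - 1*7²) = -(9 - 1*49) = -(9 - 49) = -1*(-40) = 40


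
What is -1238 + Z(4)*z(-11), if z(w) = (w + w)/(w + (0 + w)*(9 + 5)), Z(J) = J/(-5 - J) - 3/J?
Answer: -334303/270 ≈ -1238.2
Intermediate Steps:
Z(J) = -3/J + J/(-5 - J)
z(w) = 2/15 (z(w) = (2*w)/(w + w*14) = (2*w)/(w + 14*w) = (2*w)/((15*w)) = (2*w)*(1/(15*w)) = 2/15)
-1238 + Z(4)*z(-11) = -1238 + ((-15 - 1*4**2 - 3*4)/(4*(5 + 4)))*(2/15) = -1238 + ((1/4)*(-15 - 1*16 - 12)/9)*(2/15) = -1238 + ((1/4)*(1/9)*(-15 - 16 - 12))*(2/15) = -1238 + ((1/4)*(1/9)*(-43))*(2/15) = -1238 - 43/36*2/15 = -1238 - 43/270 = -334303/270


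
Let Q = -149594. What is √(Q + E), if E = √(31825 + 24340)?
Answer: √(-149594 + √56165) ≈ 386.47*I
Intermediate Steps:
E = √56165 ≈ 236.99
√(Q + E) = √(-149594 + √56165)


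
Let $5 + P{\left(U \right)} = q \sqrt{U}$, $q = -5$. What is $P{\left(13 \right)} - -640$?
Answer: $635 - 5 \sqrt{13} \approx 616.97$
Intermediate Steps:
$P{\left(U \right)} = -5 - 5 \sqrt{U}$
$P{\left(13 \right)} - -640 = \left(-5 - 5 \sqrt{13}\right) - -640 = \left(-5 - 5 \sqrt{13}\right) + 640 = 635 - 5 \sqrt{13}$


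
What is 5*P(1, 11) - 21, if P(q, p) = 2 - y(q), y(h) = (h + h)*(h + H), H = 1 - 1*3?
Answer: -1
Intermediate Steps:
H = -2 (H = 1 - 3 = -2)
y(h) = 2*h*(-2 + h) (y(h) = (h + h)*(h - 2) = (2*h)*(-2 + h) = 2*h*(-2 + h))
P(q, p) = 2 - 2*q*(-2 + q)
5*P(1, 11) - 21 = 5*(2 - 2*1*(-2 + 1)) - 21 = 5*(2 - 2*1*(-1)) - 21 = 5*(2 + 2) - 21 = 5*4 - 21 = 20 - 21 = -1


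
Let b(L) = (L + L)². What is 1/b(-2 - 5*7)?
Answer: 1/5476 ≈ 0.00018262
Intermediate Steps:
b(L) = 4*L² (b(L) = (2*L)² = 4*L²)
1/b(-2 - 5*7) = 1/(4*(-2 - 5*7)²) = 1/(4*(-2 - 35)²) = 1/(4*(-37)²) = 1/(4*1369) = 1/5476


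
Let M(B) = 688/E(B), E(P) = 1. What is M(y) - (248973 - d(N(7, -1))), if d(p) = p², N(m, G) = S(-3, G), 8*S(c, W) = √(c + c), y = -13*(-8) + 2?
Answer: -7945123/32 ≈ -2.4829e+5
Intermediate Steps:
y = 106 (y = 104 + 2 = 106)
S(c, W) = √2*√c/8 (S(c, W) = √(c + c)/8 = √(2*c)/8 = (√2*√c)/8 = √2*√c/8)
N(m, G) = I*√6/8 (N(m, G) = √2*√(-3)/8 = √2*(I*√3)/8 = I*√6/8)
M(B) = 688 (M(B) = 688/1 = 688*1 = 688)
M(y) - (248973 - d(N(7, -1))) = 688 - (248973 - (I*√6/8)²) = 688 - (248973 - 1*(-3/32)) = 688 - (248973 + 3/32) = 688 - 1*7967139/32 = 688 - 7967139/32 = -7945123/32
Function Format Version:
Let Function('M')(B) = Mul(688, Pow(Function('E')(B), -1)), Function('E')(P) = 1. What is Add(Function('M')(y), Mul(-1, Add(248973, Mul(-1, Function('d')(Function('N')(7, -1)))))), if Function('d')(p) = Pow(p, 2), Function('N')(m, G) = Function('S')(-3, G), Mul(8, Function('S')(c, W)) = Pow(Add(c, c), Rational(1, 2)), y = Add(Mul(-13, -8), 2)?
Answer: Rational(-7945123, 32) ≈ -2.4829e+5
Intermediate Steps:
y = 106 (y = Add(104, 2) = 106)
Function('S')(c, W) = Mul(Rational(1, 8), Pow(2, Rational(1, 2)), Pow(c, Rational(1, 2))) (Function('S')(c, W) = Mul(Rational(1, 8), Pow(Add(c, c), Rational(1, 2))) = Mul(Rational(1, 8), Pow(Mul(2, c), Rational(1, 2))) = Mul(Rational(1, 8), Mul(Pow(2, Rational(1, 2)), Pow(c, Rational(1, 2)))) = Mul(Rational(1, 8), Pow(2, Rational(1, 2)), Pow(c, Rational(1, 2))))
Function('N')(m, G) = Mul(Rational(1, 8), I, Pow(6, Rational(1, 2))) (Function('N')(m, G) = Mul(Rational(1, 8), Pow(2, Rational(1, 2)), Pow(-3, Rational(1, 2))) = Mul(Rational(1, 8), Pow(2, Rational(1, 2)), Mul(I, Pow(3, Rational(1, 2)))) = Mul(Rational(1, 8), I, Pow(6, Rational(1, 2))))
Function('M')(B) = 688 (Function('M')(B) = Mul(688, Pow(1, -1)) = Mul(688, 1) = 688)
Add(Function('M')(y), Mul(-1, Add(248973, Mul(-1, Function('d')(Function('N')(7, -1)))))) = Add(688, Mul(-1, Add(248973, Mul(-1, Pow(Mul(Rational(1, 8), I, Pow(6, Rational(1, 2))), 2))))) = Add(688, Mul(-1, Add(248973, Mul(-1, Rational(-3, 32))))) = Add(688, Mul(-1, Add(248973, Rational(3, 32)))) = Add(688, Mul(-1, Rational(7967139, 32))) = Add(688, Rational(-7967139, 32)) = Rational(-7945123, 32)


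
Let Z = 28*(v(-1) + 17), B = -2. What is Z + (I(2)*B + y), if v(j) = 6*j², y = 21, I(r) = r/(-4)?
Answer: 666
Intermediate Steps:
I(r) = -r/4 (I(r) = r*(-¼) = -r/4)
Z = 644 (Z = 28*(6*(-1)² + 17) = 28*(6*1 + 17) = 28*(6 + 17) = 28*23 = 644)
Z + (I(2)*B + y) = 644 + (-¼*2*(-2) + 21) = 644 + (-½*(-2) + 21) = 644 + (1 + 21) = 644 + 22 = 666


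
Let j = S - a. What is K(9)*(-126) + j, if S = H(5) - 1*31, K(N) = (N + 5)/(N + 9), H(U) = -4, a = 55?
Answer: -188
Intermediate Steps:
K(N) = (5 + N)/(9 + N)
S = -35 (S = -4 - 1*31 = -4 - 31 = -35)
j = -90 (j = -35 - 1*55 = -35 - 55 = -90)
K(9)*(-126) + j = ((5 + 9)/(9 + 9))*(-126) - 90 = (14/18)*(-126) - 90 = ((1/18)*14)*(-126) - 90 = (7/9)*(-126) - 90 = -98 - 90 = -188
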